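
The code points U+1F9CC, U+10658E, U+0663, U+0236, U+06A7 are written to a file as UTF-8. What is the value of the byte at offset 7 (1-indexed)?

1-indexed offset 7 is 0-indexed offset 6.
U+1F9CC → 4-byte form F0 9F A7 8C at offsets 0–3.
U+10658E → 4-byte form F4 86 96 8E at offsets 4–7.
Offset 6 falls in char 2's range; it's byte 3 of F4 86 96 8E = 0x96.

0x96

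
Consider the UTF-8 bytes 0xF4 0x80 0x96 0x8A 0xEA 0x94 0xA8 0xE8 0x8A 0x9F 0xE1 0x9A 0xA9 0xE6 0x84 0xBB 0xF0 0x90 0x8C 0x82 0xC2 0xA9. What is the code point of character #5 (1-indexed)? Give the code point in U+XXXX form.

Offset 0: leading byte 0xF4 = 11110100 → 4-byte char #1 = F4 80 96 8A.
Offset 4: leading byte 0xEA = 11101010 → 3-byte char #2 = EA 94 A8.
Offset 7: leading byte 0xE8 = 11101000 → 3-byte char #3 = E8 8A 9F.
Offset 10: leading byte 0xE1 = 11100001 → 3-byte char #4 = E1 9A A9.
Offset 13: leading byte 0xE6 = 11100110 → 3-byte char #5 = E6 84 BB.
Leading byte 0xE6 = 11100110 matches 1110xxxx → 3-byte sequence.
Byte 1: 0xE6 = 11100110, payload 0110 (4 bits).
Byte 2: 0x84 = 10000100 (10xxxxxx ✓), payload 000100.
Byte 3: 0xBB = 10111011 (10xxxxxx ✓), payload 111011.
Concatenate: 0110000100111011 = 0x613B (16 bits → U+613B).

U+613B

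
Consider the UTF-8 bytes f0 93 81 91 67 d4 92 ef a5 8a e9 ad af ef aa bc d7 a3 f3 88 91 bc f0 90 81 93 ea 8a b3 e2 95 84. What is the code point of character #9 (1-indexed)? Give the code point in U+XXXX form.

U+10053

Offset 0: leading byte 0xF0 = 11110000 → 4-byte char #1 = F0 93 81 91.
Offset 4: leading byte 0x67 = 01100111 → 1-byte char #2 = 67.
Offset 5: leading byte 0xD4 = 11010100 → 2-byte char #3 = D4 92.
Offset 7: leading byte 0xEF = 11101111 → 3-byte char #4 = EF A5 8A.
Offset 10: leading byte 0xE9 = 11101001 → 3-byte char #5 = E9 AD AF.
Offset 13: leading byte 0xEF = 11101111 → 3-byte char #6 = EF AA BC.
Offset 16: leading byte 0xD7 = 11010111 → 2-byte char #7 = D7 A3.
Offset 18: leading byte 0xF3 = 11110011 → 4-byte char #8 = F3 88 91 BC.
Offset 22: leading byte 0xF0 = 11110000 → 4-byte char #9 = F0 90 81 93.
Leading byte 0xF0 = 11110000 matches 11110xxx → 4-byte sequence.
Byte 1: 0xF0 = 11110000, payload 000 (3 bits).
Byte 2: 0x90 = 10010000 (10xxxxxx ✓), payload 010000.
Byte 3: 0x81 = 10000001 (10xxxxxx ✓), payload 000001.
Byte 4: 0x93 = 10010011 (10xxxxxx ✓), payload 010011.
Concatenate: 000010000000001010011 = 0x10053 (21 bits → U+10053).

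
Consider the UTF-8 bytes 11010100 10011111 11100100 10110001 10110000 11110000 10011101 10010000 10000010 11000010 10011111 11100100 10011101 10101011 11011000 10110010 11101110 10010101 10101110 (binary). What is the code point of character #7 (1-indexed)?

U+E56E

Offset 0: leading byte 0xD4 = 11010100 → 2-byte char #1 = D4 9F.
Offset 2: leading byte 0xE4 = 11100100 → 3-byte char #2 = E4 B1 B0.
Offset 5: leading byte 0xF0 = 11110000 → 4-byte char #3 = F0 9D 90 82.
Offset 9: leading byte 0xC2 = 11000010 → 2-byte char #4 = C2 9F.
Offset 11: leading byte 0xE4 = 11100100 → 3-byte char #5 = E4 9D AB.
Offset 14: leading byte 0xD8 = 11011000 → 2-byte char #6 = D8 B2.
Offset 16: leading byte 0xEE = 11101110 → 3-byte char #7 = EE 95 AE.
Leading byte 0xEE = 11101110 matches 1110xxxx → 3-byte sequence.
Byte 1: 0xEE = 11101110, payload 1110 (4 bits).
Byte 2: 0x95 = 10010101 (10xxxxxx ✓), payload 010101.
Byte 3: 0xAE = 10101110 (10xxxxxx ✓), payload 101110.
Concatenate: 1110010101101110 = 0xE56E (16 bits → U+E56E).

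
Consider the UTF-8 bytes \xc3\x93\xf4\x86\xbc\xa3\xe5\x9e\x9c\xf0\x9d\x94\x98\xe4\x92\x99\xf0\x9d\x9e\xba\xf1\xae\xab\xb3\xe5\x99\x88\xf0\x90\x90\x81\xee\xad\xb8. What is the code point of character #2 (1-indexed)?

U+106F23

Offset 0: leading byte 0xC3 = 11000011 → 2-byte char #1 = C3 93.
Offset 2: leading byte 0xF4 = 11110100 → 4-byte char #2 = F4 86 BC A3.
Leading byte 0xF4 = 11110100 matches 11110xxx → 4-byte sequence.
Byte 1: 0xF4 = 11110100, payload 100 (3 bits).
Byte 2: 0x86 = 10000110 (10xxxxxx ✓), payload 000110.
Byte 3: 0xBC = 10111100 (10xxxxxx ✓), payload 111100.
Byte 4: 0xA3 = 10100011 (10xxxxxx ✓), payload 100011.
Concatenate: 100000110111100100011 = 0x106F23 (21 bits → U+106F23).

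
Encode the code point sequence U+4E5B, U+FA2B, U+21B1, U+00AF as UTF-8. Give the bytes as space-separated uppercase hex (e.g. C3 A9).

E4 B9 9B EF A8 AB E2 86 B1 C2 AF

U+4E5B: 3-byte form → E4 B9 9B.
U+FA2B: 3-byte form → EF A8 AB.
U+21B1: 3-byte form → E2 86 B1.
U+00AF: 2-byte form → C2 AF.
Concatenated (11 bytes): E4 B9 9B EF A8 AB E2 86 B1 C2 AF.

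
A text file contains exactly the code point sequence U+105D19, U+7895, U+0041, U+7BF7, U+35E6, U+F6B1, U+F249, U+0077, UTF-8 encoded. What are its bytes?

F4 85 B4 99 E7 A2 95 41 E7 AF B7 E3 97 A6 EF 9A B1 EF 89 89 77

U+105D19: 4-byte form → F4 85 B4 99.
U+7895: 3-byte form → E7 A2 95.
U+0041: 1-byte form → 41.
U+7BF7: 3-byte form → E7 AF B7.
U+35E6: 3-byte form → E3 97 A6.
U+F6B1: 3-byte form → EF 9A B1.
U+F249: 3-byte form → EF 89 89.
U+0077: 1-byte form → 77.
Concatenated (21 bytes): F4 85 B4 99 E7 A2 95 41 E7 AF B7 E3 97 A6 EF 9A B1 EF 89 89 77.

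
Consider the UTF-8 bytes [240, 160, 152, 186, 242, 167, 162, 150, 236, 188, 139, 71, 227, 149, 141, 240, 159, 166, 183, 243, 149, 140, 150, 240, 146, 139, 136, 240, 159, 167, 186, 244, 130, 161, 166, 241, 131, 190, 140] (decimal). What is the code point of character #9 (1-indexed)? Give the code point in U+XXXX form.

U+1F9FA

Offset 0: leading byte 0xF0 = 11110000 → 4-byte char #1 = F0 A0 98 BA.
Offset 4: leading byte 0xF2 = 11110010 → 4-byte char #2 = F2 A7 A2 96.
Offset 8: leading byte 0xEC = 11101100 → 3-byte char #3 = EC BC 8B.
Offset 11: leading byte 0x47 = 01000111 → 1-byte char #4 = 47.
Offset 12: leading byte 0xE3 = 11100011 → 3-byte char #5 = E3 95 8D.
Offset 15: leading byte 0xF0 = 11110000 → 4-byte char #6 = F0 9F A6 B7.
Offset 19: leading byte 0xF3 = 11110011 → 4-byte char #7 = F3 95 8C 96.
Offset 23: leading byte 0xF0 = 11110000 → 4-byte char #8 = F0 92 8B 88.
Offset 27: leading byte 0xF0 = 11110000 → 4-byte char #9 = F0 9F A7 BA.
Leading byte 0xF0 = 11110000 matches 11110xxx → 4-byte sequence.
Byte 1: 0xF0 = 11110000, payload 000 (3 bits).
Byte 2: 0x9F = 10011111 (10xxxxxx ✓), payload 011111.
Byte 3: 0xA7 = 10100111 (10xxxxxx ✓), payload 100111.
Byte 4: 0xBA = 10111010 (10xxxxxx ✓), payload 111010.
Concatenate: 000011111100111111010 = 0x1F9FA (21 bits → U+1F9FA).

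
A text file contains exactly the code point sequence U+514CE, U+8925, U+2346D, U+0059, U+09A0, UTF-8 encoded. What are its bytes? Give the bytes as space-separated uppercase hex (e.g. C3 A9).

F1 91 93 8E E8 A4 A5 F0 A3 91 AD 59 E0 A6 A0

U+514CE: 4-byte form → F1 91 93 8E.
U+8925: 3-byte form → E8 A4 A5.
U+2346D: 4-byte form → F0 A3 91 AD.
U+0059: 1-byte form → 59.
U+09A0: 3-byte form → E0 A6 A0.
Concatenated (15 bytes): F1 91 93 8E E8 A4 A5 F0 A3 91 AD 59 E0 A6 A0.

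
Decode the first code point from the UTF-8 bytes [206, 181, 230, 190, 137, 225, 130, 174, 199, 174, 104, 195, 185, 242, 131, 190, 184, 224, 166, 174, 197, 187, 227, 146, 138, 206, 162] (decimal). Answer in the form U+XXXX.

Offset 0: leading byte 0xCE = 11001110 → 2-byte char #1 = CE B5.
Leading byte 0xCE = 11001110 matches 110xxxxx → 2-byte sequence.
Byte 1: 0xCE = 11001110, payload 01110 (5 bits).
Byte 2: 0xB5 = 10110101 (10xxxxxx ✓), payload 110101.
Concatenate: 01110110101 = 0x3B5 (11 bits → U+03B5).

U+03B5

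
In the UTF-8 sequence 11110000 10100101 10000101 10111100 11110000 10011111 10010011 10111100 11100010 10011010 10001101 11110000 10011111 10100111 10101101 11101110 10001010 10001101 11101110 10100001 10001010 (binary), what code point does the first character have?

U+2517C

Offset 0: leading byte 0xF0 = 11110000 → 4-byte char #1 = F0 A5 85 BC.
Leading byte 0xF0 = 11110000 matches 11110xxx → 4-byte sequence.
Byte 1: 0xF0 = 11110000, payload 000 (3 bits).
Byte 2: 0xA5 = 10100101 (10xxxxxx ✓), payload 100101.
Byte 3: 0x85 = 10000101 (10xxxxxx ✓), payload 000101.
Byte 4: 0xBC = 10111100 (10xxxxxx ✓), payload 111100.
Concatenate: 000100101000101111100 = 0x2517C (21 bits → U+2517C).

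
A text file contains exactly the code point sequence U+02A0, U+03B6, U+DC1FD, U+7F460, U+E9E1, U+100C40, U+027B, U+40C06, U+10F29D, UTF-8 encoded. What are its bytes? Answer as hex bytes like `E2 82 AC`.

U+02A0: 2-byte form → CA A0.
U+03B6: 2-byte form → CE B6.
U+DC1FD: 4-byte form → F3 9C 87 BD.
U+7F460: 4-byte form → F1 BF 91 A0.
U+E9E1: 3-byte form → EE A7 A1.
U+100C40: 4-byte form → F4 80 B1 80.
U+027B: 2-byte form → C9 BB.
U+40C06: 4-byte form → F1 80 B0 86.
U+10F29D: 4-byte form → F4 8F 8A 9D.
Concatenated (29 bytes): CA A0 CE B6 F3 9C 87 BD F1 BF 91 A0 EE A7 A1 F4 80 B1 80 C9 BB F1 80 B0 86 F4 8F 8A 9D.

CA A0 CE B6 F3 9C 87 BD F1 BF 91 A0 EE A7 A1 F4 80 B1 80 C9 BB F1 80 B0 86 F4 8F 8A 9D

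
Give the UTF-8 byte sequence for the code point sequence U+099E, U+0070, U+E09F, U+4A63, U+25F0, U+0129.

U+099E: 3-byte form → E0 A6 9E.
U+0070: 1-byte form → 70.
U+E09F: 3-byte form → EE 82 9F.
U+4A63: 3-byte form → E4 A9 A3.
U+25F0: 3-byte form → E2 97 B0.
U+0129: 2-byte form → C4 A9.
Concatenated (15 bytes): E0 A6 9E 70 EE 82 9F E4 A9 A3 E2 97 B0 C4 A9.

E0 A6 9E 70 EE 82 9F E4 A9 A3 E2 97 B0 C4 A9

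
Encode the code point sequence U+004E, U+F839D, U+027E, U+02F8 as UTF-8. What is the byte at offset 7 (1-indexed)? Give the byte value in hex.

0xBE

1-indexed offset 7 is 0-indexed offset 6.
U+004E → 1-byte form 4E at offsets 0–0.
U+F839D → 4-byte form F3 B8 8E 9D at offsets 1–4.
U+027E → 2-byte form C9 BE at offsets 5–6.
Offset 6 falls in char 3's range; it's byte 2 of C9 BE = 0xBE.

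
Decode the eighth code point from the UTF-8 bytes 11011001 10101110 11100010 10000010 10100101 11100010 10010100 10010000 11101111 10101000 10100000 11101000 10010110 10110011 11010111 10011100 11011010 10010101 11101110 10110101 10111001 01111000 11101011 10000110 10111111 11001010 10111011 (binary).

Offset 0: leading byte 0xD9 = 11011001 → 2-byte char #1 = D9 AE.
Offset 2: leading byte 0xE2 = 11100010 → 3-byte char #2 = E2 82 A5.
Offset 5: leading byte 0xE2 = 11100010 → 3-byte char #3 = E2 94 90.
Offset 8: leading byte 0xEF = 11101111 → 3-byte char #4 = EF A8 A0.
Offset 11: leading byte 0xE8 = 11101000 → 3-byte char #5 = E8 96 B3.
Offset 14: leading byte 0xD7 = 11010111 → 2-byte char #6 = D7 9C.
Offset 16: leading byte 0xDA = 11011010 → 2-byte char #7 = DA 95.
Offset 18: leading byte 0xEE = 11101110 → 3-byte char #8 = EE B5 B9.
Leading byte 0xEE = 11101110 matches 1110xxxx → 3-byte sequence.
Byte 1: 0xEE = 11101110, payload 1110 (4 bits).
Byte 2: 0xB5 = 10110101 (10xxxxxx ✓), payload 110101.
Byte 3: 0xB9 = 10111001 (10xxxxxx ✓), payload 111001.
Concatenate: 1110110101111001 = 0xED79 (16 bits → U+ED79).

U+ED79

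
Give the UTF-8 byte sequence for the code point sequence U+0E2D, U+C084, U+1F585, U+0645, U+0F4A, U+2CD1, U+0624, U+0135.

E0 B8 AD EC 82 84 F0 9F 96 85 D9 85 E0 BD 8A E2 B3 91 D8 A4 C4 B5

U+0E2D: 3-byte form → E0 B8 AD.
U+C084: 3-byte form → EC 82 84.
U+1F585: 4-byte form → F0 9F 96 85.
U+0645: 2-byte form → D9 85.
U+0F4A: 3-byte form → E0 BD 8A.
U+2CD1: 3-byte form → E2 B3 91.
U+0624: 2-byte form → D8 A4.
U+0135: 2-byte form → C4 B5.
Concatenated (22 bytes): E0 B8 AD EC 82 84 F0 9F 96 85 D9 85 E0 BD 8A E2 B3 91 D8 A4 C4 B5.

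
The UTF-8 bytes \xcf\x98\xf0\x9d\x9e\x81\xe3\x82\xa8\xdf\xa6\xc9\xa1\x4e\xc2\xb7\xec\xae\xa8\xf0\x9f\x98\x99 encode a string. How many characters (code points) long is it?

Byte at offset 0: 0xCF = 11001111 → 2-byte char (#1). Advance 2.
Byte at offset 2: 0xF0 = 11110000 → 4-byte char (#2). Advance 4.
Byte at offset 6: 0xE3 = 11100011 → 3-byte char (#3). Advance 3.
Byte at offset 9: 0xDF = 11011111 → 2-byte char (#4). Advance 2.
Byte at offset 11: 0xC9 = 11001001 → 2-byte char (#5). Advance 2.
Byte at offset 13: 0x4E = 01001110 → 1-byte char (#6). Advance 1.
Byte at offset 14: 0xC2 = 11000010 → 2-byte char (#7). Advance 2.
Byte at offset 16: 0xEC = 11101100 → 3-byte char (#8). Advance 3.
Byte at offset 19: 0xF0 = 11110000 → 4-byte char (#9). Advance 4.
Reached end at offset 23 after 9 code points.

9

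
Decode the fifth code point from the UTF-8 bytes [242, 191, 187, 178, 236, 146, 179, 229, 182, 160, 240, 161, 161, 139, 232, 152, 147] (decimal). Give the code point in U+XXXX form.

Offset 0: leading byte 0xF2 = 11110010 → 4-byte char #1 = F2 BF BB B2.
Offset 4: leading byte 0xEC = 11101100 → 3-byte char #2 = EC 92 B3.
Offset 7: leading byte 0xE5 = 11100101 → 3-byte char #3 = E5 B6 A0.
Offset 10: leading byte 0xF0 = 11110000 → 4-byte char #4 = F0 A1 A1 8B.
Offset 14: leading byte 0xE8 = 11101000 → 3-byte char #5 = E8 98 93.
Leading byte 0xE8 = 11101000 matches 1110xxxx → 3-byte sequence.
Byte 1: 0xE8 = 11101000, payload 1000 (4 bits).
Byte 2: 0x98 = 10011000 (10xxxxxx ✓), payload 011000.
Byte 3: 0x93 = 10010011 (10xxxxxx ✓), payload 010011.
Concatenate: 1000011000010011 = 0x8613 (16 bits → U+8613).

U+8613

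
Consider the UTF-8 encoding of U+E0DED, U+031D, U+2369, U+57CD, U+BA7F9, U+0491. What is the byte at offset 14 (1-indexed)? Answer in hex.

0xBA

1-indexed offset 14 is 0-indexed offset 13.
U+E0DED → 4-byte form F3 A0 B7 AD at offsets 0–3.
U+031D → 2-byte form CC 9D at offsets 4–5.
U+2369 → 3-byte form E2 8D A9 at offsets 6–8.
U+57CD → 3-byte form E5 9F 8D at offsets 9–11.
U+BA7F9 → 4-byte form F2 BA 9F B9 at offsets 12–15.
Offset 13 falls in char 5's range; it's byte 2 of F2 BA 9F B9 = 0xBA.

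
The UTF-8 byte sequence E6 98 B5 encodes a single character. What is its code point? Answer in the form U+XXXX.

Leading byte 0xE6 = 11100110 matches 1110xxxx → 3-byte sequence.
Byte 1: 0xE6 = 11100110, payload 0110 (4 bits).
Byte 2: 0x98 = 10011000 (10xxxxxx ✓), payload 011000.
Byte 3: 0xB5 = 10110101 (10xxxxxx ✓), payload 110101.
Concatenate: 0110011000110101 = 0x6635 (16 bits → U+6635).

U+6635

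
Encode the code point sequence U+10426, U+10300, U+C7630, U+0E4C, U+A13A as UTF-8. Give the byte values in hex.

U+10426: 4-byte form → F0 90 90 A6.
U+10300: 4-byte form → F0 90 8C 80.
U+C7630: 4-byte form → F3 87 98 B0.
U+0E4C: 3-byte form → E0 B9 8C.
U+A13A: 3-byte form → EA 84 BA.
Concatenated (18 bytes): F0 90 90 A6 F0 90 8C 80 F3 87 98 B0 E0 B9 8C EA 84 BA.

F0 90 90 A6 F0 90 8C 80 F3 87 98 B0 E0 B9 8C EA 84 BA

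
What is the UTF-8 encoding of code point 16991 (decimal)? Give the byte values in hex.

U+425F = 0x425F = 16991 decimal. In range U+0800–U+FFFF → 3-byte form: 1110xxxx 10xxxxxx 10xxxxxx.
Binary (16 bits): 0100001001011111.
Split 4+6+6: 0100 | 001001 | 011111.
Byte 1: 11100100 = 0xE4.
Byte 2: 10001001 = 0x89.
Byte 3: 10011111 = 0x9F.

E4 89 9F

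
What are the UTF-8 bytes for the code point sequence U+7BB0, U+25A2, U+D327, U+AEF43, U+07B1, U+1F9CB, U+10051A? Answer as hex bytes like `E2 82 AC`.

U+7BB0: 3-byte form → E7 AE B0.
U+25A2: 3-byte form → E2 96 A2.
U+D327: 3-byte form → ED 8C A7.
U+AEF43: 4-byte form → F2 AE BD 83.
U+07B1: 2-byte form → DE B1.
U+1F9CB: 4-byte form → F0 9F A7 8B.
U+10051A: 4-byte form → F4 80 94 9A.
Concatenated (23 bytes): E7 AE B0 E2 96 A2 ED 8C A7 F2 AE BD 83 DE B1 F0 9F A7 8B F4 80 94 9A.

E7 AE B0 E2 96 A2 ED 8C A7 F2 AE BD 83 DE B1 F0 9F A7 8B F4 80 94 9A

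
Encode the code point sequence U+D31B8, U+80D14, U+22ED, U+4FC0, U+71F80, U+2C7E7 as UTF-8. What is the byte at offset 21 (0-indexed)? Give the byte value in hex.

0xA7

U+D31B8 → 4-byte form F3 93 86 B8 at offsets 0–3.
U+80D14 → 4-byte form F2 80 B4 94 at offsets 4–7.
U+22ED → 3-byte form E2 8B AD at offsets 8–10.
U+4FC0 → 3-byte form E4 BF 80 at offsets 11–13.
U+71F80 → 4-byte form F1 B1 BE 80 at offsets 14–17.
U+2C7E7 → 4-byte form F0 AC 9F A7 at offsets 18–21.
Offset 21 falls in char 6's range; it's byte 4 of F0 AC 9F A7 = 0xA7.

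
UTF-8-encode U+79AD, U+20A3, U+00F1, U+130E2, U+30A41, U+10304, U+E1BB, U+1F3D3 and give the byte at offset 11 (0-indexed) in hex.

0xA2

U+79AD → 3-byte form E7 A6 AD at offsets 0–2.
U+20A3 → 3-byte form E2 82 A3 at offsets 3–5.
U+00F1 → 2-byte form C3 B1 at offsets 6–7.
U+130E2 → 4-byte form F0 93 83 A2 at offsets 8–11.
Offset 11 falls in char 4's range; it's byte 4 of F0 93 83 A2 = 0xA2.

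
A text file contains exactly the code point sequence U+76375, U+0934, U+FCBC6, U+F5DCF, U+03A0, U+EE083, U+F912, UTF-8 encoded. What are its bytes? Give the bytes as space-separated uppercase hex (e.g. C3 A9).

U+76375: 4-byte form → F1 B6 8D B5.
U+0934: 3-byte form → E0 A4 B4.
U+FCBC6: 4-byte form → F3 BC AF 86.
U+F5DCF: 4-byte form → F3 B5 B7 8F.
U+03A0: 2-byte form → CE A0.
U+EE083: 4-byte form → F3 AE 82 83.
U+F912: 3-byte form → EF A4 92.
Concatenated (24 bytes): F1 B6 8D B5 E0 A4 B4 F3 BC AF 86 F3 B5 B7 8F CE A0 F3 AE 82 83 EF A4 92.

F1 B6 8D B5 E0 A4 B4 F3 BC AF 86 F3 B5 B7 8F CE A0 F3 AE 82 83 EF A4 92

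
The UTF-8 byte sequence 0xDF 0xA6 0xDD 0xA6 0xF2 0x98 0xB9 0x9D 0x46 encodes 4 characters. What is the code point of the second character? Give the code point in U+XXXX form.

U+0766

Offset 0: leading byte 0xDF = 11011111 → 2-byte char #1 = DF A6.
Offset 2: leading byte 0xDD = 11011101 → 2-byte char #2 = DD A6.
Leading byte 0xDD = 11011101 matches 110xxxxx → 2-byte sequence.
Byte 1: 0xDD = 11011101, payload 11101 (5 bits).
Byte 2: 0xA6 = 10100110 (10xxxxxx ✓), payload 100110.
Concatenate: 11101100110 = 0x766 (11 bits → U+0766).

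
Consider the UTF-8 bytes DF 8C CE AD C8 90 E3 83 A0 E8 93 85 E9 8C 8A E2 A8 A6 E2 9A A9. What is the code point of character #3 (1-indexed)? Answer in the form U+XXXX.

Offset 0: leading byte 0xDF = 11011111 → 2-byte char #1 = DF 8C.
Offset 2: leading byte 0xCE = 11001110 → 2-byte char #2 = CE AD.
Offset 4: leading byte 0xC8 = 11001000 → 2-byte char #3 = C8 90.
Leading byte 0xC8 = 11001000 matches 110xxxxx → 2-byte sequence.
Byte 1: 0xC8 = 11001000, payload 01000 (5 bits).
Byte 2: 0x90 = 10010000 (10xxxxxx ✓), payload 010000.
Concatenate: 01000010000 = 0x210 (11 bits → U+0210).

U+0210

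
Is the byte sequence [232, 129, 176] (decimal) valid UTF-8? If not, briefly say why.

Leading byte 0xE8 = 11101000 → 3-byte form.
Continuation bytes 0x81=10000001, 0xB0=10110000 all match 10xxxxxx.
Decoded value 0x8070 is ≥ 0x800 (shortest form) and not a surrogate.

valid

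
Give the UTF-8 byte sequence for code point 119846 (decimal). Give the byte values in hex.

U+1D426 = 0x1D426 = 119846 decimal. In range U+10000–U+10FFFF → 4-byte form: 11110xxx 10xxxxxx 10xxxxxx 10xxxxxx.
Binary (21 bits): 000011101010000100110.
Split 3+6+6+6: 000 | 011101 | 010000 | 100110.
Byte 1: 11110000 = 0xF0.
Byte 2: 10011101 = 0x9D.
Byte 3: 10010000 = 0x90.
Byte 4: 10100110 = 0xA6.

F0 9D 90 A6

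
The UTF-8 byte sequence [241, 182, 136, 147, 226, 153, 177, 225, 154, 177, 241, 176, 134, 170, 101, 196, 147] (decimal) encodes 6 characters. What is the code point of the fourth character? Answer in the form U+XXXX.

Offset 0: leading byte 0xF1 = 11110001 → 4-byte char #1 = F1 B6 88 93.
Offset 4: leading byte 0xE2 = 11100010 → 3-byte char #2 = E2 99 B1.
Offset 7: leading byte 0xE1 = 11100001 → 3-byte char #3 = E1 9A B1.
Offset 10: leading byte 0xF1 = 11110001 → 4-byte char #4 = F1 B0 86 AA.
Leading byte 0xF1 = 11110001 matches 11110xxx → 4-byte sequence.
Byte 1: 0xF1 = 11110001, payload 001 (3 bits).
Byte 2: 0xB0 = 10110000 (10xxxxxx ✓), payload 110000.
Byte 3: 0x86 = 10000110 (10xxxxxx ✓), payload 000110.
Byte 4: 0xAA = 10101010 (10xxxxxx ✓), payload 101010.
Concatenate: 001110000000110101010 = 0x701AA (21 bits → U+701AA).

U+701AA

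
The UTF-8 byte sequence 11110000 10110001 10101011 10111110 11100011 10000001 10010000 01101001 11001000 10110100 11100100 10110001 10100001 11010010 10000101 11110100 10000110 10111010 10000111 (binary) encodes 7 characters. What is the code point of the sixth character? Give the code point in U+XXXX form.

Offset 0: leading byte 0xF0 = 11110000 → 4-byte char #1 = F0 B1 AB BE.
Offset 4: leading byte 0xE3 = 11100011 → 3-byte char #2 = E3 81 90.
Offset 7: leading byte 0x69 = 01101001 → 1-byte char #3 = 69.
Offset 8: leading byte 0xC8 = 11001000 → 2-byte char #4 = C8 B4.
Offset 10: leading byte 0xE4 = 11100100 → 3-byte char #5 = E4 B1 A1.
Offset 13: leading byte 0xD2 = 11010010 → 2-byte char #6 = D2 85.
Leading byte 0xD2 = 11010010 matches 110xxxxx → 2-byte sequence.
Byte 1: 0xD2 = 11010010, payload 10010 (5 bits).
Byte 2: 0x85 = 10000101 (10xxxxxx ✓), payload 000101.
Concatenate: 10010000101 = 0x485 (11 bits → U+0485).

U+0485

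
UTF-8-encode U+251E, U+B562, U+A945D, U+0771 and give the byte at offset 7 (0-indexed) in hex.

0xA9

U+251E → 3-byte form E2 94 9E at offsets 0–2.
U+B562 → 3-byte form EB 95 A2 at offsets 3–5.
U+A945D → 4-byte form F2 A9 91 9D at offsets 6–9.
Offset 7 falls in char 3's range; it's byte 2 of F2 A9 91 9D = 0xA9.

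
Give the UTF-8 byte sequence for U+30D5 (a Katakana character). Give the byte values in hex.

E3 83 95

U+30D5 = 0x30D5 = 12501 decimal. In range U+0800–U+FFFF → 3-byte form: 1110xxxx 10xxxxxx 10xxxxxx.
Binary (16 bits): 0011000011010101.
Split 4+6+6: 0011 | 000011 | 010101.
Byte 1: 11100011 = 0xE3.
Byte 2: 10000011 = 0x83.
Byte 3: 10010101 = 0x95.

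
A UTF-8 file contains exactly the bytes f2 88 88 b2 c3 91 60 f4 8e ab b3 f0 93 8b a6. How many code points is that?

5

Byte at offset 0: 0xF2 = 11110010 → 4-byte char (#1). Advance 4.
Byte at offset 4: 0xC3 = 11000011 → 2-byte char (#2). Advance 2.
Byte at offset 6: 0x60 = 01100000 → 1-byte char (#3). Advance 1.
Byte at offset 7: 0xF4 = 11110100 → 4-byte char (#4). Advance 4.
Byte at offset 11: 0xF0 = 11110000 → 4-byte char (#5). Advance 4.
Reached end at offset 15 after 5 code points.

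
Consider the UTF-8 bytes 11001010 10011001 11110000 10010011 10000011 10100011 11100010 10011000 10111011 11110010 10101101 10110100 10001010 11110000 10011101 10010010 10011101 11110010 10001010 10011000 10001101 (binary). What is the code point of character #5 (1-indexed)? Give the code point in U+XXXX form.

U+1D49D

Offset 0: leading byte 0xCA = 11001010 → 2-byte char #1 = CA 99.
Offset 2: leading byte 0xF0 = 11110000 → 4-byte char #2 = F0 93 83 A3.
Offset 6: leading byte 0xE2 = 11100010 → 3-byte char #3 = E2 98 BB.
Offset 9: leading byte 0xF2 = 11110010 → 4-byte char #4 = F2 AD B4 8A.
Offset 13: leading byte 0xF0 = 11110000 → 4-byte char #5 = F0 9D 92 9D.
Leading byte 0xF0 = 11110000 matches 11110xxx → 4-byte sequence.
Byte 1: 0xF0 = 11110000, payload 000 (3 bits).
Byte 2: 0x9D = 10011101 (10xxxxxx ✓), payload 011101.
Byte 3: 0x92 = 10010010 (10xxxxxx ✓), payload 010010.
Byte 4: 0x9D = 10011101 (10xxxxxx ✓), payload 011101.
Concatenate: 000011101010010011101 = 0x1D49D (21 bits → U+1D49D).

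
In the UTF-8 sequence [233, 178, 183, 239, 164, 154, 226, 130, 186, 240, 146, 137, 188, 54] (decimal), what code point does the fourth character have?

U+1227C

Offset 0: leading byte 0xE9 = 11101001 → 3-byte char #1 = E9 B2 B7.
Offset 3: leading byte 0xEF = 11101111 → 3-byte char #2 = EF A4 9A.
Offset 6: leading byte 0xE2 = 11100010 → 3-byte char #3 = E2 82 BA.
Offset 9: leading byte 0xF0 = 11110000 → 4-byte char #4 = F0 92 89 BC.
Leading byte 0xF0 = 11110000 matches 11110xxx → 4-byte sequence.
Byte 1: 0xF0 = 11110000, payload 000 (3 bits).
Byte 2: 0x92 = 10010010 (10xxxxxx ✓), payload 010010.
Byte 3: 0x89 = 10001001 (10xxxxxx ✓), payload 001001.
Byte 4: 0xBC = 10111100 (10xxxxxx ✓), payload 111100.
Concatenate: 000010010001001111100 = 0x1227C (21 bits → U+1227C).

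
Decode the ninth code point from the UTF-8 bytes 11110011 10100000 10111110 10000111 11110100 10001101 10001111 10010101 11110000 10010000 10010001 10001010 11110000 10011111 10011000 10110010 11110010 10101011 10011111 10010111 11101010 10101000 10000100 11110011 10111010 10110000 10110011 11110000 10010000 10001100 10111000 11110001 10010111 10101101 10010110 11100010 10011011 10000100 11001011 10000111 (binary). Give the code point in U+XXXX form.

Offset 0: leading byte 0xF3 = 11110011 → 4-byte char #1 = F3 A0 BE 87.
Offset 4: leading byte 0xF4 = 11110100 → 4-byte char #2 = F4 8D 8F 95.
Offset 8: leading byte 0xF0 = 11110000 → 4-byte char #3 = F0 90 91 8A.
Offset 12: leading byte 0xF0 = 11110000 → 4-byte char #4 = F0 9F 98 B2.
Offset 16: leading byte 0xF2 = 11110010 → 4-byte char #5 = F2 AB 9F 97.
Offset 20: leading byte 0xEA = 11101010 → 3-byte char #6 = EA A8 84.
Offset 23: leading byte 0xF3 = 11110011 → 4-byte char #7 = F3 BA B0 B3.
Offset 27: leading byte 0xF0 = 11110000 → 4-byte char #8 = F0 90 8C B8.
Offset 31: leading byte 0xF1 = 11110001 → 4-byte char #9 = F1 97 AD 96.
Leading byte 0xF1 = 11110001 matches 11110xxx → 4-byte sequence.
Byte 1: 0xF1 = 11110001, payload 001 (3 bits).
Byte 2: 0x97 = 10010111 (10xxxxxx ✓), payload 010111.
Byte 3: 0xAD = 10101101 (10xxxxxx ✓), payload 101101.
Byte 4: 0x96 = 10010110 (10xxxxxx ✓), payload 010110.
Concatenate: 001010111101101010110 = 0x57B56 (21 bits → U+57B56).

U+57B56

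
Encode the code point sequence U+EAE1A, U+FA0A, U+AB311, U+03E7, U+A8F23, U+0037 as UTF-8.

F3 AA B8 9A EF A8 8A F2 AB 8C 91 CF A7 F2 A8 BC A3 37

U+EAE1A: 4-byte form → F3 AA B8 9A.
U+FA0A: 3-byte form → EF A8 8A.
U+AB311: 4-byte form → F2 AB 8C 91.
U+03E7: 2-byte form → CF A7.
U+A8F23: 4-byte form → F2 A8 BC A3.
U+0037: 1-byte form → 37.
Concatenated (18 bytes): F3 AA B8 9A EF A8 8A F2 AB 8C 91 CF A7 F2 A8 BC A3 37.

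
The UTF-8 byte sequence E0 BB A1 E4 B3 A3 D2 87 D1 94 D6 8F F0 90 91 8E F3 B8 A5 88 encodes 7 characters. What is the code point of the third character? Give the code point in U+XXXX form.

U+0487

Offset 0: leading byte 0xE0 = 11100000 → 3-byte char #1 = E0 BB A1.
Offset 3: leading byte 0xE4 = 11100100 → 3-byte char #2 = E4 B3 A3.
Offset 6: leading byte 0xD2 = 11010010 → 2-byte char #3 = D2 87.
Leading byte 0xD2 = 11010010 matches 110xxxxx → 2-byte sequence.
Byte 1: 0xD2 = 11010010, payload 10010 (5 bits).
Byte 2: 0x87 = 10000111 (10xxxxxx ✓), payload 000111.
Concatenate: 10010000111 = 0x487 (11 bits → U+0487).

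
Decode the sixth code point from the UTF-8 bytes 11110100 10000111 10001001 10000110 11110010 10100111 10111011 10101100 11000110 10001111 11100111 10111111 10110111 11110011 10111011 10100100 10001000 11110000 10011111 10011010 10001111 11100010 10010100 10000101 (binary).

Offset 0: leading byte 0xF4 = 11110100 → 4-byte char #1 = F4 87 89 86.
Offset 4: leading byte 0xF2 = 11110010 → 4-byte char #2 = F2 A7 BB AC.
Offset 8: leading byte 0xC6 = 11000110 → 2-byte char #3 = C6 8F.
Offset 10: leading byte 0xE7 = 11100111 → 3-byte char #4 = E7 BF B7.
Offset 13: leading byte 0xF3 = 11110011 → 4-byte char #5 = F3 BB A4 88.
Offset 17: leading byte 0xF0 = 11110000 → 4-byte char #6 = F0 9F 9A 8F.
Leading byte 0xF0 = 11110000 matches 11110xxx → 4-byte sequence.
Byte 1: 0xF0 = 11110000, payload 000 (3 bits).
Byte 2: 0x9F = 10011111 (10xxxxxx ✓), payload 011111.
Byte 3: 0x9A = 10011010 (10xxxxxx ✓), payload 011010.
Byte 4: 0x8F = 10001111 (10xxxxxx ✓), payload 001111.
Concatenate: 000011111011010001111 = 0x1F68F (21 bits → U+1F68F).

U+1F68F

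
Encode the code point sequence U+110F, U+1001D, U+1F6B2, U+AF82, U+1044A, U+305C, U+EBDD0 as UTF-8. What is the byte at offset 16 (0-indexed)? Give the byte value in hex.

U+110F → 3-byte form E1 84 8F at offsets 0–2.
U+1001D → 4-byte form F0 90 80 9D at offsets 3–6.
U+1F6B2 → 4-byte form F0 9F 9A B2 at offsets 7–10.
U+AF82 → 3-byte form EA BE 82 at offsets 11–13.
U+1044A → 4-byte form F0 90 91 8A at offsets 14–17.
Offset 16 falls in char 5's range; it's byte 3 of F0 90 91 8A = 0x91.

0x91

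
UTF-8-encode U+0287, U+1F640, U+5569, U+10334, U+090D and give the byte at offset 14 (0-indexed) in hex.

U+0287 → 2-byte form CA 87 at offsets 0–1.
U+1F640 → 4-byte form F0 9F 99 80 at offsets 2–5.
U+5569 → 3-byte form E5 95 A9 at offsets 6–8.
U+10334 → 4-byte form F0 90 8C B4 at offsets 9–12.
U+090D → 3-byte form E0 A4 8D at offsets 13–15.
Offset 14 falls in char 5's range; it's byte 2 of E0 A4 8D = 0xA4.

0xA4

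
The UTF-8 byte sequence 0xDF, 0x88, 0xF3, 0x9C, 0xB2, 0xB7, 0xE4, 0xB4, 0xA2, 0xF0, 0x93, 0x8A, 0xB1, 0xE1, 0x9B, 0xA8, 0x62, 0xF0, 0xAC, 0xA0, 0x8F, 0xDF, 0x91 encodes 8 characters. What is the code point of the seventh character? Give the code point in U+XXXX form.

Offset 0: leading byte 0xDF = 11011111 → 2-byte char #1 = DF 88.
Offset 2: leading byte 0xF3 = 11110011 → 4-byte char #2 = F3 9C B2 B7.
Offset 6: leading byte 0xE4 = 11100100 → 3-byte char #3 = E4 B4 A2.
Offset 9: leading byte 0xF0 = 11110000 → 4-byte char #4 = F0 93 8A B1.
Offset 13: leading byte 0xE1 = 11100001 → 3-byte char #5 = E1 9B A8.
Offset 16: leading byte 0x62 = 01100010 → 1-byte char #6 = 62.
Offset 17: leading byte 0xF0 = 11110000 → 4-byte char #7 = F0 AC A0 8F.
Leading byte 0xF0 = 11110000 matches 11110xxx → 4-byte sequence.
Byte 1: 0xF0 = 11110000, payload 000 (3 bits).
Byte 2: 0xAC = 10101100 (10xxxxxx ✓), payload 101100.
Byte 3: 0xA0 = 10100000 (10xxxxxx ✓), payload 100000.
Byte 4: 0x8F = 10001111 (10xxxxxx ✓), payload 001111.
Concatenate: 000101100100000001111 = 0x2C80F (21 bits → U+2C80F).

U+2C80F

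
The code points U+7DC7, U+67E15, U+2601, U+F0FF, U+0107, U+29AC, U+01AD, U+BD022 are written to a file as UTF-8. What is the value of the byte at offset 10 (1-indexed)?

1-indexed offset 10 is 0-indexed offset 9.
U+7DC7 → 3-byte form E7 B7 87 at offsets 0–2.
U+67E15 → 4-byte form F1 A7 B8 95 at offsets 3–6.
U+2601 → 3-byte form E2 98 81 at offsets 7–9.
Offset 9 falls in char 3's range; it's byte 3 of E2 98 81 = 0x81.

0x81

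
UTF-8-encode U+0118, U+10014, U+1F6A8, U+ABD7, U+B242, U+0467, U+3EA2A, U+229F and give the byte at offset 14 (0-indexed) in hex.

0x89

U+0118 → 2-byte form C4 98 at offsets 0–1.
U+10014 → 4-byte form F0 90 80 94 at offsets 2–5.
U+1F6A8 → 4-byte form F0 9F 9A A8 at offsets 6–9.
U+ABD7 → 3-byte form EA AF 97 at offsets 10–12.
U+B242 → 3-byte form EB 89 82 at offsets 13–15.
Offset 14 falls in char 5's range; it's byte 2 of EB 89 82 = 0x89.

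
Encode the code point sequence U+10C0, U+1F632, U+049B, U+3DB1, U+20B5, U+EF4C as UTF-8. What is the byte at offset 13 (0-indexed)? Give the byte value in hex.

0x82

U+10C0 → 3-byte form E1 83 80 at offsets 0–2.
U+1F632 → 4-byte form F0 9F 98 B2 at offsets 3–6.
U+049B → 2-byte form D2 9B at offsets 7–8.
U+3DB1 → 3-byte form E3 B6 B1 at offsets 9–11.
U+20B5 → 3-byte form E2 82 B5 at offsets 12–14.
Offset 13 falls in char 5's range; it's byte 2 of E2 82 B5 = 0x82.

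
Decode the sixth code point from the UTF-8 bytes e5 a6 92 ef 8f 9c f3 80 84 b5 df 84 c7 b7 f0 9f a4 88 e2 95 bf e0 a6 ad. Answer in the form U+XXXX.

U+1F908

Offset 0: leading byte 0xE5 = 11100101 → 3-byte char #1 = E5 A6 92.
Offset 3: leading byte 0xEF = 11101111 → 3-byte char #2 = EF 8F 9C.
Offset 6: leading byte 0xF3 = 11110011 → 4-byte char #3 = F3 80 84 B5.
Offset 10: leading byte 0xDF = 11011111 → 2-byte char #4 = DF 84.
Offset 12: leading byte 0xC7 = 11000111 → 2-byte char #5 = C7 B7.
Offset 14: leading byte 0xF0 = 11110000 → 4-byte char #6 = F0 9F A4 88.
Leading byte 0xF0 = 11110000 matches 11110xxx → 4-byte sequence.
Byte 1: 0xF0 = 11110000, payload 000 (3 bits).
Byte 2: 0x9F = 10011111 (10xxxxxx ✓), payload 011111.
Byte 3: 0xA4 = 10100100 (10xxxxxx ✓), payload 100100.
Byte 4: 0x88 = 10001000 (10xxxxxx ✓), payload 001000.
Concatenate: 000011111100100001000 = 0x1F908 (21 bits → U+1F908).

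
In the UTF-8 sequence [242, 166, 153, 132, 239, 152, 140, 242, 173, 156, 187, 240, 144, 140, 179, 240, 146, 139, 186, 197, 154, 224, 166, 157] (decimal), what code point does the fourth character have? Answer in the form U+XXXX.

U+10333

Offset 0: leading byte 0xF2 = 11110010 → 4-byte char #1 = F2 A6 99 84.
Offset 4: leading byte 0xEF = 11101111 → 3-byte char #2 = EF 98 8C.
Offset 7: leading byte 0xF2 = 11110010 → 4-byte char #3 = F2 AD 9C BB.
Offset 11: leading byte 0xF0 = 11110000 → 4-byte char #4 = F0 90 8C B3.
Leading byte 0xF0 = 11110000 matches 11110xxx → 4-byte sequence.
Byte 1: 0xF0 = 11110000, payload 000 (3 bits).
Byte 2: 0x90 = 10010000 (10xxxxxx ✓), payload 010000.
Byte 3: 0x8C = 10001100 (10xxxxxx ✓), payload 001100.
Byte 4: 0xB3 = 10110011 (10xxxxxx ✓), payload 110011.
Concatenate: 000010000001100110011 = 0x10333 (21 bits → U+10333).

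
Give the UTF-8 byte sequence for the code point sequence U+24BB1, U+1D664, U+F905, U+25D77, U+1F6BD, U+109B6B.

U+24BB1: 4-byte form → F0 A4 AE B1.
U+1D664: 4-byte form → F0 9D 99 A4.
U+F905: 3-byte form → EF A4 85.
U+25D77: 4-byte form → F0 A5 B5 B7.
U+1F6BD: 4-byte form → F0 9F 9A BD.
U+109B6B: 4-byte form → F4 89 AD AB.
Concatenated (23 bytes): F0 A4 AE B1 F0 9D 99 A4 EF A4 85 F0 A5 B5 B7 F0 9F 9A BD F4 89 AD AB.

F0 A4 AE B1 F0 9D 99 A4 EF A4 85 F0 A5 B5 B7 F0 9F 9A BD F4 89 AD AB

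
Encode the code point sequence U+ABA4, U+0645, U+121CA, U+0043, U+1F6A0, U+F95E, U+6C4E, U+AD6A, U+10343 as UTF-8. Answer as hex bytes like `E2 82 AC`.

EA AE A4 D9 85 F0 92 87 8A 43 F0 9F 9A A0 EF A5 9E E6 B1 8E EA B5 AA F0 90 8D 83

U+ABA4: 3-byte form → EA AE A4.
U+0645: 2-byte form → D9 85.
U+121CA: 4-byte form → F0 92 87 8A.
U+0043: 1-byte form → 43.
U+1F6A0: 4-byte form → F0 9F 9A A0.
U+F95E: 3-byte form → EF A5 9E.
U+6C4E: 3-byte form → E6 B1 8E.
U+AD6A: 3-byte form → EA B5 AA.
U+10343: 4-byte form → F0 90 8D 83.
Concatenated (27 bytes): EA AE A4 D9 85 F0 92 87 8A 43 F0 9F 9A A0 EF A5 9E E6 B1 8E EA B5 AA F0 90 8D 83.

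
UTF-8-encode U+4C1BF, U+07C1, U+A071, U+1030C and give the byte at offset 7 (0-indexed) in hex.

0x81

U+4C1BF → 4-byte form F1 8C 86 BF at offsets 0–3.
U+07C1 → 2-byte form DF 81 at offsets 4–5.
U+A071 → 3-byte form EA 81 B1 at offsets 6–8.
Offset 7 falls in char 3's range; it's byte 2 of EA 81 B1 = 0x81.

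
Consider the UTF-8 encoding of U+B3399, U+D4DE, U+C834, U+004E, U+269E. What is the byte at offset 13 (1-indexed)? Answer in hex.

0x9A

1-indexed offset 13 is 0-indexed offset 12.
U+B3399 → 4-byte form F2 B3 8E 99 at offsets 0–3.
U+D4DE → 3-byte form ED 93 9E at offsets 4–6.
U+C834 → 3-byte form EC A0 B4 at offsets 7–9.
U+004E → 1-byte form 4E at offsets 10–10.
U+269E → 3-byte form E2 9A 9E at offsets 11–13.
Offset 12 falls in char 5's range; it's byte 2 of E2 9A 9E = 0x9A.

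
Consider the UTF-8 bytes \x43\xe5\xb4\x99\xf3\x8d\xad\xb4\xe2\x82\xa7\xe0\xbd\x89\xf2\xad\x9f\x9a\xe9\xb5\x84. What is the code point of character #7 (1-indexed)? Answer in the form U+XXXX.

Offset 0: leading byte 0x43 = 01000011 → 1-byte char #1 = 43.
Offset 1: leading byte 0xE5 = 11100101 → 3-byte char #2 = E5 B4 99.
Offset 4: leading byte 0xF3 = 11110011 → 4-byte char #3 = F3 8D AD B4.
Offset 8: leading byte 0xE2 = 11100010 → 3-byte char #4 = E2 82 A7.
Offset 11: leading byte 0xE0 = 11100000 → 3-byte char #5 = E0 BD 89.
Offset 14: leading byte 0xF2 = 11110010 → 4-byte char #6 = F2 AD 9F 9A.
Offset 18: leading byte 0xE9 = 11101001 → 3-byte char #7 = E9 B5 84.
Leading byte 0xE9 = 11101001 matches 1110xxxx → 3-byte sequence.
Byte 1: 0xE9 = 11101001, payload 1001 (4 bits).
Byte 2: 0xB5 = 10110101 (10xxxxxx ✓), payload 110101.
Byte 3: 0x84 = 10000100 (10xxxxxx ✓), payload 000100.
Concatenate: 1001110101000100 = 0x9D44 (16 bits → U+9D44).

U+9D44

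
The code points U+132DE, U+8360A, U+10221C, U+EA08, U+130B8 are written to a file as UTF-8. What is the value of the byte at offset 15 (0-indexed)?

0xF0

U+132DE → 4-byte form F0 93 8B 9E at offsets 0–3.
U+8360A → 4-byte form F2 83 98 8A at offsets 4–7.
U+10221C → 4-byte form F4 82 88 9C at offsets 8–11.
U+EA08 → 3-byte form EE A8 88 at offsets 12–14.
U+130B8 → 4-byte form F0 93 82 B8 at offsets 15–18.
Offset 15 falls in char 5's range; it's byte 1 of F0 93 82 B8 = 0xF0.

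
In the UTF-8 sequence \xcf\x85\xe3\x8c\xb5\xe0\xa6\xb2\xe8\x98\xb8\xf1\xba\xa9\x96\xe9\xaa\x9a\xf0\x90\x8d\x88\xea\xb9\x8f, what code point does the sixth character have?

U+9A9A

Offset 0: leading byte 0xCF = 11001111 → 2-byte char #1 = CF 85.
Offset 2: leading byte 0xE3 = 11100011 → 3-byte char #2 = E3 8C B5.
Offset 5: leading byte 0xE0 = 11100000 → 3-byte char #3 = E0 A6 B2.
Offset 8: leading byte 0xE8 = 11101000 → 3-byte char #4 = E8 98 B8.
Offset 11: leading byte 0xF1 = 11110001 → 4-byte char #5 = F1 BA A9 96.
Offset 15: leading byte 0xE9 = 11101001 → 3-byte char #6 = E9 AA 9A.
Leading byte 0xE9 = 11101001 matches 1110xxxx → 3-byte sequence.
Byte 1: 0xE9 = 11101001, payload 1001 (4 bits).
Byte 2: 0xAA = 10101010 (10xxxxxx ✓), payload 101010.
Byte 3: 0x9A = 10011010 (10xxxxxx ✓), payload 011010.
Concatenate: 1001101010011010 = 0x9A9A (16 bits → U+9A9A).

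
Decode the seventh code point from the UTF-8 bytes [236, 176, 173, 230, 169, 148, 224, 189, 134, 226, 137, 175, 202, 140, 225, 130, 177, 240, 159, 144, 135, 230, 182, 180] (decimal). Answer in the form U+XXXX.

U+1F407

Offset 0: leading byte 0xEC = 11101100 → 3-byte char #1 = EC B0 AD.
Offset 3: leading byte 0xE6 = 11100110 → 3-byte char #2 = E6 A9 94.
Offset 6: leading byte 0xE0 = 11100000 → 3-byte char #3 = E0 BD 86.
Offset 9: leading byte 0xE2 = 11100010 → 3-byte char #4 = E2 89 AF.
Offset 12: leading byte 0xCA = 11001010 → 2-byte char #5 = CA 8C.
Offset 14: leading byte 0xE1 = 11100001 → 3-byte char #6 = E1 82 B1.
Offset 17: leading byte 0xF0 = 11110000 → 4-byte char #7 = F0 9F 90 87.
Leading byte 0xF0 = 11110000 matches 11110xxx → 4-byte sequence.
Byte 1: 0xF0 = 11110000, payload 000 (3 bits).
Byte 2: 0x9F = 10011111 (10xxxxxx ✓), payload 011111.
Byte 3: 0x90 = 10010000 (10xxxxxx ✓), payload 010000.
Byte 4: 0x87 = 10000111 (10xxxxxx ✓), payload 000111.
Concatenate: 000011111010000000111 = 0x1F407 (21 bits → U+1F407).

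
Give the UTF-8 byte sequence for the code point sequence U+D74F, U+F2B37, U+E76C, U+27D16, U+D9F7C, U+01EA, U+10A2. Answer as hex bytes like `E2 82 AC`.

U+D74F: 3-byte form → ED 9D 8F.
U+F2B37: 4-byte form → F3 B2 AC B7.
U+E76C: 3-byte form → EE 9D AC.
U+27D16: 4-byte form → F0 A7 B4 96.
U+D9F7C: 4-byte form → F3 99 BD BC.
U+01EA: 2-byte form → C7 AA.
U+10A2: 3-byte form → E1 82 A2.
Concatenated (23 bytes): ED 9D 8F F3 B2 AC B7 EE 9D AC F0 A7 B4 96 F3 99 BD BC C7 AA E1 82 A2.

ED 9D 8F F3 B2 AC B7 EE 9D AC F0 A7 B4 96 F3 99 BD BC C7 AA E1 82 A2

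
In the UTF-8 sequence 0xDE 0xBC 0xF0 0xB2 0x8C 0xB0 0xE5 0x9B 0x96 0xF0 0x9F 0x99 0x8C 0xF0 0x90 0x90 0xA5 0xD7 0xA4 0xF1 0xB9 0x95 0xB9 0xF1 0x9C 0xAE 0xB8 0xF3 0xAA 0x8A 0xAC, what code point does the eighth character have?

U+5CBB8

Offset 0: leading byte 0xDE = 11011110 → 2-byte char #1 = DE BC.
Offset 2: leading byte 0xF0 = 11110000 → 4-byte char #2 = F0 B2 8C B0.
Offset 6: leading byte 0xE5 = 11100101 → 3-byte char #3 = E5 9B 96.
Offset 9: leading byte 0xF0 = 11110000 → 4-byte char #4 = F0 9F 99 8C.
Offset 13: leading byte 0xF0 = 11110000 → 4-byte char #5 = F0 90 90 A5.
Offset 17: leading byte 0xD7 = 11010111 → 2-byte char #6 = D7 A4.
Offset 19: leading byte 0xF1 = 11110001 → 4-byte char #7 = F1 B9 95 B9.
Offset 23: leading byte 0xF1 = 11110001 → 4-byte char #8 = F1 9C AE B8.
Leading byte 0xF1 = 11110001 matches 11110xxx → 4-byte sequence.
Byte 1: 0xF1 = 11110001, payload 001 (3 bits).
Byte 2: 0x9C = 10011100 (10xxxxxx ✓), payload 011100.
Byte 3: 0xAE = 10101110 (10xxxxxx ✓), payload 101110.
Byte 4: 0xB8 = 10111000 (10xxxxxx ✓), payload 111000.
Concatenate: 001011100101110111000 = 0x5CBB8 (21 bits → U+5CBB8).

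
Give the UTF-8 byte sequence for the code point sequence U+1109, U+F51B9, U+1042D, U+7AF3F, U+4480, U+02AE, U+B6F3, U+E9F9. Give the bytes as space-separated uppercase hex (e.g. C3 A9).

U+1109: 3-byte form → E1 84 89.
U+F51B9: 4-byte form → F3 B5 86 B9.
U+1042D: 4-byte form → F0 90 90 AD.
U+7AF3F: 4-byte form → F1 BA BC BF.
U+4480: 3-byte form → E4 92 80.
U+02AE: 2-byte form → CA AE.
U+B6F3: 3-byte form → EB 9B B3.
U+E9F9: 3-byte form → EE A7 B9.
Concatenated (26 bytes): E1 84 89 F3 B5 86 B9 F0 90 90 AD F1 BA BC BF E4 92 80 CA AE EB 9B B3 EE A7 B9.

E1 84 89 F3 B5 86 B9 F0 90 90 AD F1 BA BC BF E4 92 80 CA AE EB 9B B3 EE A7 B9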